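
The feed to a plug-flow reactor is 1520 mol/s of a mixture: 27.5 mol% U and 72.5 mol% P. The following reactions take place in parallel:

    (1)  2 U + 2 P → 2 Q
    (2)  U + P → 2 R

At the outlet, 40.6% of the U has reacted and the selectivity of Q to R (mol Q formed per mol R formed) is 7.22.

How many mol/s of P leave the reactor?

932 mol/s

Conversion of U: U consumed = 0.406 × 418 = 169.7 mol/s = 2ξ₁ + 1ξ₂.
Selectivity: 2ξ₁ / (2ξ₂) = 7.22 → ξ₁ = 7.22 ξ₂.
Substitute: (2·7.22 + 1) ξ₂ = 169.7 → ξ₂ = 10.99 mol/s, ξ₁ = 79.36 mol/s.
Outlet amounts (n = n₀ + Σ ν·ξ):
  U: 418 − 2(79.36) − 1(10.99) = 248.3
  P: 1102 − 2(79.36) − 1(10.99) = 932.3
  Q: 0 + 2(79.36) = 158.7
  R: 0 + 2(10.99) = 21.98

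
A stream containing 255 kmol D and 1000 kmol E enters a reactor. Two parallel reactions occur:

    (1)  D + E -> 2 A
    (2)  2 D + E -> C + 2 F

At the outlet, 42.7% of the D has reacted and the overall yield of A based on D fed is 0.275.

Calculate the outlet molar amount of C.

36.9 kmol

Yield of A: 2ξ₁ / 255 = 0.275 → ξ₁ = 35.06 kmol.
Conversion of D: 1ξ₁ + 2ξ₂ = 0.427 × 255 = 108.9 → ξ₂ = 36.91 kmol.
Outlet amounts (n = n₀ + Σ ν·ξ):
  D: 255 − 1(35.06) − 2(36.91) = 146.1
  E: 1000 − 1(35.06) − 1(36.91) = 928
  A: 0 + 2(35.06) = 70.12
  C: 0 + 1(36.91) = 36.91
  F: 0 + 2(36.91) = 73.82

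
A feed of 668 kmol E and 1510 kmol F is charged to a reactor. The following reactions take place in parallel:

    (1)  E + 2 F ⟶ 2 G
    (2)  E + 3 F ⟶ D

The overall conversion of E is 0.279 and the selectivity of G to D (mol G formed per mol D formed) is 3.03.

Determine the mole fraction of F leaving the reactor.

0.577

Conversion of E: E consumed = 0.279 × 668 = 186.4 kmol = 1ξ₁ + 1ξ₂.
Selectivity: 2ξ₁ / (1ξ₂) = 3.03 → ξ₁ = 1.515 ξ₂.
Substitute: (1·1.515 + 1) ξ₂ = 186.4 → ξ₂ = 74.1 kmol, ξ₁ = 112.3 kmol.
Outlet amounts (n = n₀ + Σ ν·ξ):
  E: 668 − 1(112.3) − 1(74.1) = 481.6
  F: 1510 − 2(112.3) − 3(74.1) = 1063
  G: 0 + 2(112.3) = 224.5
  D: 0 + 1(74.1) = 74.1
Total out = 1843 kmol; y_F = 1063 / 1843 = 0.5767.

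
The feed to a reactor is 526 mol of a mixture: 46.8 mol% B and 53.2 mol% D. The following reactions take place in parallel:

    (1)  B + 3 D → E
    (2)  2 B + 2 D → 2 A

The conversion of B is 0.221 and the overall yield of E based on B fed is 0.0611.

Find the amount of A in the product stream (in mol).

39.4 mol

Yield of E: 1ξ₁ / 246.2 = 0.0611 → ξ₁ = 15.04 mol.
Conversion of B: 1ξ₁ + 2ξ₂ = 0.221 × 246.2 = 54.4 → ξ₂ = 19.68 mol.
Outlet amounts (n = n₀ + Σ ν·ξ):
  B: 246.2 − 1(15.04) − 2(19.68) = 191.8
  D: 279.8 − 3(15.04) − 2(19.68) = 195.3
  E: 0 + 1(15.04) = 15.04
  A: 0 + 2(19.68) = 39.36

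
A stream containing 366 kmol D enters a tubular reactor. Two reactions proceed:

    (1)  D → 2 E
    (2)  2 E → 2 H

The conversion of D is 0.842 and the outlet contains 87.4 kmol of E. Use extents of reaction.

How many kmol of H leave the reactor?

529 kmol

Conversion of D: D consumed = 1ξ₁ = 0.842 × 366 → ξ₁ = 308.2 kmol.
E balance: n_E = 0 + 2ξ₁ − 2ξ₂ = 87.4 → ξ₂ = (2·308.2 − 87.4)/2 = 264.5 kmol.
Outlet amounts (n = n₀ + Σ ν·ξ):
  D: 366 − 1(308.2) = 57.83
  E: 0 + 2(308.2) − 2(264.5) = 87.4
  H: 0 + 2(264.5) = 528.9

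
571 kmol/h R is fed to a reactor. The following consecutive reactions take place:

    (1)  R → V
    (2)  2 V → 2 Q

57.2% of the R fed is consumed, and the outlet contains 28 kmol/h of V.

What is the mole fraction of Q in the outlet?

Conversion of R: R consumed = 1ξ₁ = 0.572 × 571 → ξ₁ = 326.6 kmol/h.
V balance: n_V = 0 + 1ξ₁ − 2ξ₂ = 28 → ξ₂ = (1·326.6 − 28)/2 = 149.3 kmol/h.
Outlet amounts (n = n₀ + Σ ν·ξ):
  R: 571 − 1(326.6) = 244.4
  V: 0 + 1(326.6) − 2(149.3) = 28
  Q: 0 + 2(149.3) = 298.6
Total out = 571 kmol/h; y_Q = 298.6 / 571 = 0.523.

0.523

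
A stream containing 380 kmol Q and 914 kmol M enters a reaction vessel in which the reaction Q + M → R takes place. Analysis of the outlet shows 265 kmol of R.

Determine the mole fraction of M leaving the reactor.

0.631

For R: n = n₀ + 1ξ → 265 = 0 + 1ξ, giving ξ = 265 kmol.
Outlet amounts (n = n₀ + ν ξ):
  Q: 380 − 1(265) = 115
  M: 914 − 1(265) = 649
  R: 0 + 1(265) = 265
Total out = 1029 kmol; y_M = 649 / 1029 = 0.6307.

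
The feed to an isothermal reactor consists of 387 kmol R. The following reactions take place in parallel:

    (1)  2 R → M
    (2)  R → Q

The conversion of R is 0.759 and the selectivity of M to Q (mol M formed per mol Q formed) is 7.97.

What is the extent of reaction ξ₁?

ξ₁ = 138 kmol

Conversion of R: R consumed = 0.759 × 387 = 293.7 kmol = 2ξ₁ + 1ξ₂.
Selectivity: 1ξ₁ / (1ξ₂) = 7.97 → ξ₁ = 7.97 ξ₂.
Substitute: (2·7.97 + 1) ξ₂ = 293.7 → ξ₂ = 17.34 kmol, ξ₁ = 138.2 kmol.
Outlet amounts (n = n₀ + Σ ν·ξ):
  R: 387 − 2(138.2) − 1(17.34) = 93.27
  M: 0 + 1(138.2) = 138.2
  Q: 0 + 1(17.34) = 17.34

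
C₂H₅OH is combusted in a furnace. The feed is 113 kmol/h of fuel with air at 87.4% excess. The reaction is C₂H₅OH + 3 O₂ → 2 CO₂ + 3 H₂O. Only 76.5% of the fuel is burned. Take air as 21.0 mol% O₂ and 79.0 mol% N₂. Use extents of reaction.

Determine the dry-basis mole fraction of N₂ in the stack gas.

Stoichiometric O₂ = 3 × 113 = 339 kmol/h; O₂ fed = 339 × 1.874 = 635.3 kmol/h.
N₂ fed = 635.3 × 79/21 = 2390 kmol/h.
Fuel reacted = 0.765 × 113 → ξ = 86.45 kmol/h.
Outlet (n = n₀ + ν ξ):
  C₂H₅OH: 113 − 1(86.45) = 26.55
  O₂: 635.3 − 3(86.45) = 376
  N₂: 2390 (inert)
  CO₂: 0 + 2(86.45) = 172.9
  H₂O: 0 + 3(86.45) = 259.3
Dry total = 2965 kmol/h; y_N₂ (dry) = 2390 / 2965 = 0.806.

0.806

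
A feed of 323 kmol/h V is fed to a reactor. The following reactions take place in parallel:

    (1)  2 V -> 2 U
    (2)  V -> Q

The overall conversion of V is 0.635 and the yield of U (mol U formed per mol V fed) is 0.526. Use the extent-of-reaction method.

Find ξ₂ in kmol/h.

ξ₂ = 35.2 kmol/h

Yield of U: 2ξ₁ / 323 = 0.526 → ξ₁ = 84.95 kmol/h.
Conversion of V: 2ξ₁ + 1ξ₂ = 0.635 × 323 = 205.1 → ξ₂ = 35.21 kmol/h.
Outlet amounts (n = n₀ + Σ ν·ξ):
  V: 323 − 2(84.95) − 1(35.21) = 117.9
  U: 0 + 2(84.95) = 169.9
  Q: 0 + 1(35.21) = 35.21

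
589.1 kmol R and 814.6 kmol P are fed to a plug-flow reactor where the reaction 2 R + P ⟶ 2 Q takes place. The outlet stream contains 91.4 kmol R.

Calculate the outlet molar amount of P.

566 kmol

For R: n = n₀ − 2ξ → 91.4 = 589.1 − 2ξ, giving ξ = 248.9 kmol.
Outlet amounts (n = n₀ + ν ξ):
  R: 589.1 − 2(248.9) = 91.4
  P: 814.6 − 1(248.9) = 565.8
  Q: 0 + 2(248.9) = 497.7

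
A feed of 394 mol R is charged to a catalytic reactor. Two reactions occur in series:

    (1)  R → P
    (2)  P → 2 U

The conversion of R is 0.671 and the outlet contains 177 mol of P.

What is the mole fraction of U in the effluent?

0.363

Conversion of R: R consumed = 1ξ₁ = 0.671 × 394 → ξ₁ = 264.4 mol.
P balance: n_P = 0 + 1ξ₁ − 1ξ₂ = 177 → ξ₂ = (1·264.4 − 177)/1 = 87.37 mol.
Outlet amounts (n = n₀ + Σ ν·ξ):
  R: 394 − 1(264.4) = 129.6
  P: 0 + 1(264.4) − 1(87.37) = 177
  U: 0 + 2(87.37) = 174.7
Total out = 481.4 mol; y_U = 174.7 / 481.4 = 0.363.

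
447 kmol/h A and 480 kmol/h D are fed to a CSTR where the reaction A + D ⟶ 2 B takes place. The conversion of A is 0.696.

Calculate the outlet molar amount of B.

A reacted = 0.696 × 447 = 311.1 kmol/h; ν_A = −1, so ξ = 311.1/1 = 311.1 kmol/h.
Outlet amounts (n = n₀ + ν ξ):
  A: 447 − 1(311.1) = 135.9
  D: 480 − 1(311.1) = 168.9
  B: 0 + 2(311.1) = 622.2

622 kmol/h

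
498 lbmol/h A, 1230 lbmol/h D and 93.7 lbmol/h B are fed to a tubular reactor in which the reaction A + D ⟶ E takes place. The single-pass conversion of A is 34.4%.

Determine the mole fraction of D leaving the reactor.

0.641

A reacted = 0.344 × 498 = 171.3 lbmol/h; ν_A = −1, so ξ = 171.3/1 = 171.3 lbmol/h.
Outlet amounts (n = n₀ + ν ξ):
  A: 498 − 1(171.3) = 326.7
  D: 1230 − 1(171.3) = 1059
  E: 0 + 1(171.3) = 171.3
  B: 93.7 (inert)
Total out = 1650 lbmol/h; y_D = 1059 / 1650 = 0.6415.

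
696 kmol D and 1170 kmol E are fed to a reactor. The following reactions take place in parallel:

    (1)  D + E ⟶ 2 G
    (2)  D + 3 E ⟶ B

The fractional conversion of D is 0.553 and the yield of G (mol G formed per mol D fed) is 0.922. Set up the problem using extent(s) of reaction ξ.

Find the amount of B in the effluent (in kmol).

64 kmol

Yield of G: 2ξ₁ / 696 = 0.922 → ξ₁ = 320.9 kmol.
Conversion of D: 1ξ₁ + 1ξ₂ = 0.553 × 696 = 384.9 → ξ₂ = 64.03 kmol.
Outlet amounts (n = n₀ + Σ ν·ξ):
  D: 696 − 1(320.9) − 1(64.03) = 311.1
  E: 1170 − 1(320.9) − 3(64.03) = 657
  G: 0 + 2(320.9) = 641.7
  B: 0 + 1(64.03) = 64.03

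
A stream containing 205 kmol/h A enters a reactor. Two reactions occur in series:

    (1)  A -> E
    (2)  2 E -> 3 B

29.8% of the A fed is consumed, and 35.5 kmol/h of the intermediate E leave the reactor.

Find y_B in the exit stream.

0.176

Conversion of A: A consumed = 1ξ₁ = 0.298 × 205 → ξ₁ = 61.09 kmol/h.
E balance: n_E = 0 + 1ξ₁ − 2ξ₂ = 35.5 → ξ₂ = (1·61.09 − 35.5)/2 = 12.79 kmol/h.
Outlet amounts (n = n₀ + Σ ν·ξ):
  A: 205 − 1(61.09) = 143.9
  E: 0 + 1(61.09) − 2(12.79) = 35.5
  B: 0 + 3(12.79) = 38.38
Total out = 217.8 kmol/h; y_B = 38.38 / 217.8 = 0.1762.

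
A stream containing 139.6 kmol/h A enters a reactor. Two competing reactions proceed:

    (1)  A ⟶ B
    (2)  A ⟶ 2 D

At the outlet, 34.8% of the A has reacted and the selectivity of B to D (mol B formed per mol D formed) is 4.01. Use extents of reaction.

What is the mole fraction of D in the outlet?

Conversion of A: A consumed = 0.348 × 139.6 = 48.58 kmol/h = 1ξ₁ + 1ξ₂.
Selectivity: 1ξ₁ / (2ξ₂) = 4.01 → ξ₁ = 8.02 ξ₂.
Substitute: (1·8.02 + 1) ξ₂ = 48.58 → ξ₂ = 5.386 kmol/h, ξ₁ = 43.19 kmol/h.
Outlet amounts (n = n₀ + Σ ν·ξ):
  A: 139.6 − 1(43.19) − 1(5.386) = 91.02
  B: 0 + 1(43.19) = 43.19
  D: 0 + 2(5.386) = 10.77
Total out = 145 kmol/h; y_D = 10.77 / 145 = 0.0743.

0.0743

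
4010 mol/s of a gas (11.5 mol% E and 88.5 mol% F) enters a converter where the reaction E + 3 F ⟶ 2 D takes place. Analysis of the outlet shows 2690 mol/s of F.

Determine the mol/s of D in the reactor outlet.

For F: n = n₀ − 3ξ → 2690 = 3549 − 3ξ, giving ξ = 286.3 mol/s.
Outlet amounts (n = n₀ + ν ξ):
  E: 461.1 − 1(286.3) = 174.9
  F: 3549 − 3(286.3) = 2690
  D: 0 + 2(286.3) = 572.6

573 mol/s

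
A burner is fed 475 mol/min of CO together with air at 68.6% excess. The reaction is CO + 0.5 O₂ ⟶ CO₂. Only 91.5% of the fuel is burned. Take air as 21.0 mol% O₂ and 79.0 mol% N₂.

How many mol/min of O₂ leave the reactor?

Stoichiometric O₂ = 0.5 × 475 = 237.5 mol/min; O₂ fed = 237.5 × 1.686 = 400.4 mol/min.
N₂ fed = 400.4 × 79/21 = 1506 mol/min.
Fuel reacted = 0.915 × 475 → ξ = 434.6 mol/min.
Outlet (n = n₀ + ν ξ):
  CO: 475 − 1(434.6) = 40.38
  O₂: 400.4 − 0.5(434.6) = 183.1
  N₂: 1506 (inert)
  CO₂: 0 + 1(434.6) = 434.6

183 mol/min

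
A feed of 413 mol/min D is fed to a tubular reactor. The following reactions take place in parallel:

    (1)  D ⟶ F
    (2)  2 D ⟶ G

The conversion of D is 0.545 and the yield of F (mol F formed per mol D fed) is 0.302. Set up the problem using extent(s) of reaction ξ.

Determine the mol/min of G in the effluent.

50.2 mol/min

Yield of F: 1ξ₁ / 413 = 0.302 → ξ₁ = 124.7 mol/min.
Conversion of D: 1ξ₁ + 2ξ₂ = 0.545 × 413 = 225.1 → ξ₂ = 50.18 mol/min.
Outlet amounts (n = n₀ + Σ ν·ξ):
  D: 413 − 1(124.7) − 2(50.18) = 187.9
  F: 0 + 1(124.7) = 124.7
  G: 0 + 1(50.18) = 50.18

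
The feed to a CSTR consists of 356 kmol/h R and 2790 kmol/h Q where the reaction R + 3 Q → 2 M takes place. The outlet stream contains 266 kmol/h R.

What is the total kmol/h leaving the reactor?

2970 kmol/h

For R: n = n₀ − 1ξ → 266 = 356 − 1ξ, giving ξ = 90 kmol/h.
Outlet amounts (n = n₀ + ν ξ):
  R: 356 − 1(90) = 266
  Q: 2790 − 3(90) = 2520
  M: 0 + 2(90) = 180
Total out = 266 + 2520 + 180 = 2966 kmol/h.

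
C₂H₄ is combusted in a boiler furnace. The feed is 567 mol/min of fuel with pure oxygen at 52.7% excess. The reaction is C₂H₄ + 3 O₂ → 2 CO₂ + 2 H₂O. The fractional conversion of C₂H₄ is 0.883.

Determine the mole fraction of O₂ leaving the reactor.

Stoichiometric O₂ = 3 × 567 = 1701 mol/min; O₂ fed = 1701 × 1.527 = 2597 mol/min.
Fuel reacted = 0.883 × 567 → ξ = 500.7 mol/min.
Outlet (n = n₀ + ν ξ):
  C₂H₄: 567 − 1(500.7) = 66.34
  O₂: 2597 − 3(500.7) = 1095
  CO₂: 0 + 2(500.7) = 1001
  H₂O: 0 + 2(500.7) = 1001
Total out = 3164 mol/min; y_O₂ = 1095 / 3164 = 0.3462.

0.346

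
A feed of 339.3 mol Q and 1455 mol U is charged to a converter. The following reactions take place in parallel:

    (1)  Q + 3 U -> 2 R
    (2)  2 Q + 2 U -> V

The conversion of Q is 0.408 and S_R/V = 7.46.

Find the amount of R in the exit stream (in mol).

180 mol

Conversion of Q: Q consumed = 0.408 × 339.3 = 138.4 mol = 1ξ₁ + 2ξ₂.
Selectivity: 2ξ₁ / (1ξ₂) = 7.46 → ξ₁ = 3.73 ξ₂.
Substitute: (1·3.73 + 2) ξ₂ = 138.4 → ξ₂ = 24.16 mol, ξ₁ = 90.12 mol.
Outlet amounts (n = n₀ + Σ ν·ξ):
  Q: 339.3 − 1(90.12) − 2(24.16) = 200.9
  U: 1455 − 3(90.12) − 2(24.16) = 1136
  R: 0 + 2(90.12) = 180.2
  V: 0 + 1(24.16) = 24.16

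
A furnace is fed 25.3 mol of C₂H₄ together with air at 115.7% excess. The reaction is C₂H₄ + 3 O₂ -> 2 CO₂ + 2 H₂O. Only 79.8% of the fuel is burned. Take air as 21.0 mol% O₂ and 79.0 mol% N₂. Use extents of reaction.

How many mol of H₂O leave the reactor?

Stoichiometric O₂ = 3 × 25.3 = 75.9 mol; O₂ fed = 75.9 × 2.157 = 163.7 mol.
N₂ fed = 163.7 × 79/21 = 615.9 mol.
Fuel reacted = 0.798 × 25.3 → ξ = 20.19 mol.
Outlet (n = n₀ + ν ξ):
  C₂H₄: 25.3 − 1(20.19) = 5.111
  O₂: 163.7 − 3(20.19) = 103.1
  N₂: 615.9 (inert)
  CO₂: 0 + 2(20.19) = 40.38
  H₂O: 0 + 2(20.19) = 40.38

40.4 mol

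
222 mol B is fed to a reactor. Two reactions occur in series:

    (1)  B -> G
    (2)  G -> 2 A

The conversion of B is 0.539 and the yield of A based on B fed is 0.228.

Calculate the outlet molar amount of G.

94.3 mol

Conversion of B: B consumed = 1ξ₁ = 0.539 × 222 → ξ₁ = 119.7 mol.
Yield of A: 2ξ₂ / 222 = 0.228 → ξ₂ = 25.31 mol.
Outlet amounts (n = n₀ + Σ ν·ξ):
  B: 222 − 1(119.7) = 102.3
  G: 0 + 1(119.7) − 1(25.31) = 94.35
  A: 0 + 2(25.31) = 50.62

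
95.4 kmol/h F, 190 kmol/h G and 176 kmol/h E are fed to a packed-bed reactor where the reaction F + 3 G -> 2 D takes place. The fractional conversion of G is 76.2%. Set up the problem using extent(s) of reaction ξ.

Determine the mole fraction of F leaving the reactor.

G reacted = 0.762 × 190 = 144.8 kmol/h; ν_G = −3, so ξ = 144.8/3 = 48.26 kmol/h.
Outlet amounts (n = n₀ + ν ξ):
  F: 95.4 − 1(48.26) = 47.14
  G: 190 − 3(48.26) = 45.22
  D: 0 + 2(48.26) = 96.52
  E: 176 (inert)
Total out = 364.9 kmol/h; y_F = 47.14 / 364.9 = 0.1292.

0.129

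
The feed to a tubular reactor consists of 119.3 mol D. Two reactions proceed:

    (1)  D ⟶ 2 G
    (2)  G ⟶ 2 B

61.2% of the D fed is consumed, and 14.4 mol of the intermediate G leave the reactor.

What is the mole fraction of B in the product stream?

0.813

Conversion of D: D consumed = 1ξ₁ = 0.612 × 119.3 → ξ₁ = 73.01 mol.
G balance: n_G = 0 + 2ξ₁ − 1ξ₂ = 14.4 → ξ₂ = (2·73.01 − 14.4)/1 = 131.6 mol.
Outlet amounts (n = n₀ + Σ ν·ξ):
  D: 119.3 − 1(73.01) = 46.29
  G: 0 + 2(73.01) − 1(131.6) = 14.4
  B: 0 + 2(131.6) = 263.2
Total out = 323.9 mol; y_B = 263.2 / 323.9 = 0.8127.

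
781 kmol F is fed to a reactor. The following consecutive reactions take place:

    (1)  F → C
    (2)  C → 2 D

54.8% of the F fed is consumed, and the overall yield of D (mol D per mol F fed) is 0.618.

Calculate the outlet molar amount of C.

Conversion of F: F consumed = 1ξ₁ = 0.548 × 781 → ξ₁ = 428 kmol.
Yield of D: 2ξ₂ / 781 = 0.618 → ξ₂ = 241.3 kmol.
Outlet amounts (n = n₀ + Σ ν·ξ):
  F: 781 − 1(428) = 353
  C: 0 + 1(428) − 1(241.3) = 186.7
  D: 0 + 2(241.3) = 482.7

187 kmol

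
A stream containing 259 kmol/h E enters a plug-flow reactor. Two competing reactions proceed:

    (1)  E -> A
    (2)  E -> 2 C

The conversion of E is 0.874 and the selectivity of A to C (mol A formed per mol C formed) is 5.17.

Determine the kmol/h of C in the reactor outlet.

Conversion of E: E consumed = 0.874 × 259 = 226.4 kmol/h = 1ξ₁ + 1ξ₂.
Selectivity: 1ξ₁ / (2ξ₂) = 5.17 → ξ₁ = 10.34 ξ₂.
Substitute: (1·10.34 + 1) ξ₂ = 226.4 → ξ₂ = 19.96 kmol/h, ξ₁ = 206.4 kmol/h.
Outlet amounts (n = n₀ + Σ ν·ξ):
  E: 259 − 1(206.4) − 1(19.96) = 32.63
  A: 0 + 1(206.4) = 206.4
  C: 0 + 2(19.96) = 39.92

39.9 kmol/h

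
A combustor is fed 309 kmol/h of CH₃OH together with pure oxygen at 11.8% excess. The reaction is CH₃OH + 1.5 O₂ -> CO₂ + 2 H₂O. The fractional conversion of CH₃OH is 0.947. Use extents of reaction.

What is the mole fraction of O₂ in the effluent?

Stoichiometric O₂ = 1.5 × 309 = 463.5 kmol/h; O₂ fed = 463.5 × 1.118 = 518.2 kmol/h.
Fuel reacted = 0.947 × 309 → ξ = 292.6 kmol/h.
Outlet (n = n₀ + ν ξ):
  CH₃OH: 309 − 1(292.6) = 16.38
  O₂: 518.2 − 1.5(292.6) = 79.26
  CO₂: 0 + 1(292.6) = 292.6
  H₂O: 0 + 2(292.6) = 585.2
Total out = 973.5 kmol/h; y_O₂ = 79.26 / 973.5 = 0.08142.

0.0814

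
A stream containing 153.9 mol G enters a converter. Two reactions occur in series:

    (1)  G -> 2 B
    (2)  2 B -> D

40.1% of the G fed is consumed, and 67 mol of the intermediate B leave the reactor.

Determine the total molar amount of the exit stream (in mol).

187 mol

Conversion of G: G consumed = 1ξ₁ = 0.401 × 153.9 → ξ₁ = 61.71 mol.
B balance: n_B = 0 + 2ξ₁ − 2ξ₂ = 67 → ξ₂ = (2·61.71 − 67)/2 = 28.21 mol.
Outlet amounts (n = n₀ + Σ ν·ξ):
  G: 153.9 − 1(61.71) = 92.19
  B: 0 + 2(61.71) − 2(28.21) = 67
  D: 0 + 1(28.21) = 28.21
Total out = 92.19 + 67 + 28.21 = 187.4 mol.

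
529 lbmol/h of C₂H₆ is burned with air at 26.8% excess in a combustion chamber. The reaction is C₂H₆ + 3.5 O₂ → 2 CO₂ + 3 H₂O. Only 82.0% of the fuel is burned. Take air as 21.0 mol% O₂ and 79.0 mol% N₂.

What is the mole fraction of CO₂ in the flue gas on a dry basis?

Stoichiometric O₂ = 3.5 × 529 = 1852 lbmol/h; O₂ fed = 1852 × 1.268 = 2348 lbmol/h.
N₂ fed = 2348 × 79/21 = 8832 lbmol/h.
Fuel reacted = 0.82 × 529 → ξ = 433.8 lbmol/h.
Outlet (n = n₀ + ν ξ):
  C₂H₆: 529 − 1(433.8) = 95.22
  O₂: 2348 − 3.5(433.8) = 829.5
  N₂: 8832 (inert)
  CO₂: 0 + 2(433.8) = 867.6
  H₂O: 0 + 3(433.8) = 1301
Dry total = 10620 lbmol/h; y_CO₂ (dry) = 867.6 / 10620 = 0.08166.

0.0817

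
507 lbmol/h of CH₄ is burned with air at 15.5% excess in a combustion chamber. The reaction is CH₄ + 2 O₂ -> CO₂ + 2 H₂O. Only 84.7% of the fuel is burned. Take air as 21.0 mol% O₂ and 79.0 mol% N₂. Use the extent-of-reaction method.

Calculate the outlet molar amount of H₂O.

859 lbmol/h

Stoichiometric O₂ = 2 × 507 = 1014 lbmol/h; O₂ fed = 1014 × 1.155 = 1171 lbmol/h.
N₂ fed = 1171 × 79/21 = 4406 lbmol/h.
Fuel reacted = 0.847 × 507 → ξ = 429.4 lbmol/h.
Outlet (n = n₀ + ν ξ):
  CH₄: 507 − 1(429.4) = 77.57
  O₂: 1171 − 2(429.4) = 312.3
  N₂: 4406 (inert)
  CO₂: 0 + 1(429.4) = 429.4
  H₂O: 0 + 2(429.4) = 858.9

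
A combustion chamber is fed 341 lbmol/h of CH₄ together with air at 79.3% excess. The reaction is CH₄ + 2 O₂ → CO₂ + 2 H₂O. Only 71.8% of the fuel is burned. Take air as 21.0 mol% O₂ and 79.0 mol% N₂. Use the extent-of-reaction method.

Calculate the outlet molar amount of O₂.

Stoichiometric O₂ = 2 × 341 = 682 lbmol/h; O₂ fed = 682 × 1.793 = 1223 lbmol/h.
N₂ fed = 1223 × 79/21 = 4600 lbmol/h.
Fuel reacted = 0.718 × 341 → ξ = 244.8 lbmol/h.
Outlet (n = n₀ + ν ξ):
  CH₄: 341 − 1(244.8) = 96.16
  O₂: 1223 − 2(244.8) = 733.2
  N₂: 4600 (inert)
  CO₂: 0 + 1(244.8) = 244.8
  H₂O: 0 + 2(244.8) = 489.7

733 lbmol/h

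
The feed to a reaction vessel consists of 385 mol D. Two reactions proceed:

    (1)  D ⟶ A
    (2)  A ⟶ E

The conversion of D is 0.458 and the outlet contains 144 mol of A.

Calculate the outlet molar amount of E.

Conversion of D: D consumed = 1ξ₁ = 0.458 × 385 → ξ₁ = 176.3 mol.
A balance: n_A = 0 + 1ξ₁ − 1ξ₂ = 144 → ξ₂ = (1·176.3 − 144)/1 = 32.33 mol.
Outlet amounts (n = n₀ + Σ ν·ξ):
  D: 385 − 1(176.3) = 208.7
  A: 0 + 1(176.3) − 1(32.33) = 144
  E: 0 + 1(32.33) = 32.33

32.3 mol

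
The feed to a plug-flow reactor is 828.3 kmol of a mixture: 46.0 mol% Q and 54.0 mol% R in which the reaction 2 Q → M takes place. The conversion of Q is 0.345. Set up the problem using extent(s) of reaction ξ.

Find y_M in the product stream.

Q reacted = 0.345 × 381 = 131.5 kmol; ν_Q = −2, so ξ = 131.5/2 = 65.73 kmol.
Outlet amounts (n = n₀ + ν ξ):
  Q: 381 − 2(65.73) = 249.6
  M: 0 + 1(65.73) = 65.73
  R: 447.3 (inert)
Total out = 762.6 kmol; y_M = 65.73 / 762.6 = 0.08619.

0.0862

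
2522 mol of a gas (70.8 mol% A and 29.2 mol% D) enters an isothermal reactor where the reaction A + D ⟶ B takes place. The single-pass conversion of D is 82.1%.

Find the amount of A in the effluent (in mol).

1180 mol

D reacted = 0.821 × 736.4 = 604.6 mol; ν_D = −1, so ξ = 604.6/1 = 604.6 mol.
Outlet amounts (n = n₀ + ν ξ):
  A: 1786 − 1(604.6) = 1181
  D: 736.4 − 1(604.6) = 131.8
  B: 0 + 1(604.6) = 604.6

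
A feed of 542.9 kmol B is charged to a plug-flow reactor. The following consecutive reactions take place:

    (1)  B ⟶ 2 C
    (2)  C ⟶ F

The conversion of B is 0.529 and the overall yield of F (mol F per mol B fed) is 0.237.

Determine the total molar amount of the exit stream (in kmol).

Conversion of B: B consumed = 1ξ₁ = 0.529 × 542.9 → ξ₁ = 287.2 kmol.
Yield of F: 1ξ₂ / 542.9 = 0.237 → ξ₂ = 128.7 kmol.
Outlet amounts (n = n₀ + Σ ν·ξ):
  B: 542.9 − 1(287.2) = 255.7
  C: 0 + 2(287.2) − 1(128.7) = 445.7
  F: 0 + 1(128.7) = 128.7
Total out = 255.7 + 445.7 + 128.7 = 830.1 kmol.

830 kmol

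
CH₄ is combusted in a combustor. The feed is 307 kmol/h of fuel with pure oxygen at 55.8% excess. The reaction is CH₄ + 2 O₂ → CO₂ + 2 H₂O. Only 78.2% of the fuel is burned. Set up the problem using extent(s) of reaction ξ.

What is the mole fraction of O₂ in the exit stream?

0.377

Stoichiometric O₂ = 2 × 307 = 614 kmol/h; O₂ fed = 614 × 1.558 = 956.6 kmol/h.
Fuel reacted = 0.782 × 307 → ξ = 240.1 kmol/h.
Outlet (n = n₀ + ν ξ):
  CH₄: 307 − 1(240.1) = 66.93
  O₂: 956.6 − 2(240.1) = 476.5
  CO₂: 0 + 1(240.1) = 240.1
  H₂O: 0 + 2(240.1) = 480.1
Total out = 1264 kmol/h; y_O₂ = 476.5 / 1264 = 0.3771.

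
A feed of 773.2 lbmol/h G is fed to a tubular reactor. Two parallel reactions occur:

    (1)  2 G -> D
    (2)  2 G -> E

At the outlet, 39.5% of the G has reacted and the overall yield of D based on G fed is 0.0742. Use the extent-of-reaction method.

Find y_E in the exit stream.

0.154

Yield of D: 1ξ₁ / 773.2 = 0.0742 → ξ₁ = 57.37 lbmol/h.
Conversion of G: 2ξ₁ + 2ξ₂ = 0.395 × 773.2 = 305.4 → ξ₂ = 95.34 lbmol/h.
Outlet amounts (n = n₀ + Σ ν·ξ):
  G: 773.2 − 2(57.37) − 2(95.34) = 467.8
  D: 0 + 1(57.37) = 57.37
  E: 0 + 1(95.34) = 95.34
Total out = 620.5 lbmol/h; y_E = 95.34 / 620.5 = 0.1536.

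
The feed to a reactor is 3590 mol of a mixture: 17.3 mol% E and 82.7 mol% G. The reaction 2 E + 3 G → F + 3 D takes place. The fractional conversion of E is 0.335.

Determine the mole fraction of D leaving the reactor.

E reacted = 0.335 × 621.1 = 208.1 mol; ν_E = −2, so ξ = 208.1/2 = 104 mol.
Outlet amounts (n = n₀ + ν ξ):
  E: 621.1 − 2(104) = 413
  G: 2969 − 3(104) = 2657
  F: 0 + 1(104) = 104
  D: 0 + 3(104) = 312.1
Total out = 3486 mol; y_D = 312.1 / 3486 = 0.08953.

0.0895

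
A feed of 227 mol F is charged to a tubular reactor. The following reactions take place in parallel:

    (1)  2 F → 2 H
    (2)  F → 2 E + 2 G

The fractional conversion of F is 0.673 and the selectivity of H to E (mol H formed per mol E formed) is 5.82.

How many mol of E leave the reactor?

Conversion of F: F consumed = 0.673 × 227 = 152.8 mol = 2ξ₁ + 1ξ₂.
Selectivity: 2ξ₁ / (2ξ₂) = 5.82 → ξ₁ = 5.82 ξ₂.
Substitute: (2·5.82 + 1) ξ₂ = 152.8 → ξ₂ = 12.09 mol, ξ₁ = 70.34 mol.
Outlet amounts (n = n₀ + Σ ν·ξ):
  F: 227 − 2(70.34) − 1(12.09) = 74.23
  H: 0 + 2(70.34) = 140.7
  E: 0 + 2(12.09) = 24.17
  G: 0 + 2(12.09) = 24.17

24.2 mol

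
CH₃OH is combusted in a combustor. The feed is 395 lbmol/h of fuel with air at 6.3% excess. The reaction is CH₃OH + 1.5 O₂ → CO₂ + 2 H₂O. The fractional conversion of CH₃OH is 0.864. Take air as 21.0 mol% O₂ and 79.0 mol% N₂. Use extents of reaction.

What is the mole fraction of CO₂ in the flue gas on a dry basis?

Stoichiometric O₂ = 1.5 × 395 = 592.5 lbmol/h; O₂ fed = 592.5 × 1.063 = 629.8 lbmol/h.
N₂ fed = 629.8 × 79/21 = 2369 lbmol/h.
Fuel reacted = 0.864 × 395 → ξ = 341.3 lbmol/h.
Outlet (n = n₀ + ν ξ):
  CH₃OH: 395 − 1(341.3) = 53.72
  O₂: 629.8 − 1.5(341.3) = 117.9
  N₂: 2369 (inert)
  CO₂: 0 + 1(341.3) = 341.3
  H₂O: 0 + 2(341.3) = 682.6
Dry total = 2882 lbmol/h; y_CO₂ (dry) = 341.3 / 2882 = 0.1184.

0.118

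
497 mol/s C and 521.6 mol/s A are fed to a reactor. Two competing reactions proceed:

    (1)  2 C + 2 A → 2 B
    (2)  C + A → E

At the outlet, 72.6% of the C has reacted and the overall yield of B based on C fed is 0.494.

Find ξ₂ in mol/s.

Yield of B: 2ξ₁ / 497 = 0.494 → ξ₁ = 122.8 mol/s.
Conversion of C: 2ξ₁ + 1ξ₂ = 0.726 × 497 = 360.8 → ξ₂ = 115.3 mol/s.
Outlet amounts (n = n₀ + Σ ν·ξ):
  C: 497 − 2(122.8) − 1(115.3) = 136.2
  A: 521.6 − 2(122.8) − 1(115.3) = 160.8
  B: 0 + 2(122.8) = 245.5
  E: 0 + 1(115.3) = 115.3

ξ₂ = 115 mol/s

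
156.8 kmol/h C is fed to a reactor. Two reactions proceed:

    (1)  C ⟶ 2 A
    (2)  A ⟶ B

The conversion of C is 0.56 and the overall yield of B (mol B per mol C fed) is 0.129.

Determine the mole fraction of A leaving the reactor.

0.635

Conversion of C: C consumed = 1ξ₁ = 0.56 × 156.8 → ξ₁ = 87.81 kmol/h.
Yield of B: 1ξ₂ / 156.8 = 0.129 → ξ₂ = 20.23 kmol/h.
Outlet amounts (n = n₀ + Σ ν·ξ):
  C: 156.8 − 1(87.81) = 68.99
  A: 0 + 2(87.81) − 1(20.23) = 155.4
  B: 0 + 1(20.23) = 20.23
Total out = 244.6 kmol/h; y_A = 155.4 / 244.6 = 0.6353.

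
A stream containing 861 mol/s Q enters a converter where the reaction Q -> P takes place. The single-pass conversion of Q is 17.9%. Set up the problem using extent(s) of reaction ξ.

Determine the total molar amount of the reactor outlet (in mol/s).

861 mol/s

Q reacted = 0.179 × 861 = 154.1 mol/s; ν_Q = −1, so ξ = 154.1/1 = 154.1 mol/s.
Outlet amounts (n = n₀ + ν ξ):
  Q: 861 − 1(154.1) = 706.9
  P: 0 + 1(154.1) = 154.1
Total out = 706.9 + 154.1 = 861 mol/s.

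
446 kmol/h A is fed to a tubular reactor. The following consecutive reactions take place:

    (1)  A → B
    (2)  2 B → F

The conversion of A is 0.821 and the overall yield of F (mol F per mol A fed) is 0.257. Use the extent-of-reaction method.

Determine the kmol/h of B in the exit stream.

Conversion of A: A consumed = 1ξ₁ = 0.821 × 446 → ξ₁ = 366.2 kmol/h.
Yield of F: 1ξ₂ / 446 = 0.257 → ξ₂ = 114.6 kmol/h.
Outlet amounts (n = n₀ + Σ ν·ξ):
  A: 446 − 1(366.2) = 79.83
  B: 0 + 1(366.2) − 2(114.6) = 136.9
  F: 0 + 1(114.6) = 114.6

137 kmol/h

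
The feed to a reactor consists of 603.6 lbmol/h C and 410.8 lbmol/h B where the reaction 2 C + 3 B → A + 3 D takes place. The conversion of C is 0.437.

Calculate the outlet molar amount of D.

396 lbmol/h

C reacted = 0.437 × 603.6 = 263.8 lbmol/h; ν_C = −2, so ξ = 263.8/2 = 131.9 lbmol/h.
Outlet amounts (n = n₀ + ν ξ):
  C: 603.6 − 2(131.9) = 339.8
  B: 410.8 − 3(131.9) = 15.14
  A: 0 + 1(131.9) = 131.9
  D: 0 + 3(131.9) = 395.7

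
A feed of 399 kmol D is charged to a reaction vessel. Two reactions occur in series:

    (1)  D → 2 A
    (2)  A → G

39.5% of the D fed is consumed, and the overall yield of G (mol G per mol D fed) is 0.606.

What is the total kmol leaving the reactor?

Conversion of D: D consumed = 1ξ₁ = 0.395 × 399 → ξ₁ = 157.6 kmol.
Yield of G: 1ξ₂ / 399 = 0.606 → ξ₂ = 241.8 kmol.
Outlet amounts (n = n₀ + Σ ν·ξ):
  D: 399 − 1(157.6) = 241.4
  A: 0 + 2(157.6) − 1(241.8) = 73.42
  G: 0 + 1(241.8) = 241.8
Total out = 241.4 + 73.42 + 241.8 = 556.6 kmol.

557 kmol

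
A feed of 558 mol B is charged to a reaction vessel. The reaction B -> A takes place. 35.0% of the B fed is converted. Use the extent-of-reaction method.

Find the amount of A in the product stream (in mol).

195 mol

B reacted = 0.35 × 558 = 195.3 mol; ν_B = −1, so ξ = 195.3/1 = 195.3 mol.
Outlet amounts (n = n₀ + ν ξ):
  B: 558 − 1(195.3) = 362.7
  A: 0 + 1(195.3) = 195.3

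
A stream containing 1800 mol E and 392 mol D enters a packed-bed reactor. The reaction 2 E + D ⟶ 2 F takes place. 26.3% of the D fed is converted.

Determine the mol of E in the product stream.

D reacted = 0.263 × 392 = 103.1 mol; ν_D = −1, so ξ = 103.1/1 = 103.1 mol.
Outlet amounts (n = n₀ + ν ξ):
  E: 1800 − 2(103.1) = 1594
  D: 392 − 1(103.1) = 288.9
  F: 0 + 2(103.1) = 206.2

1590 mol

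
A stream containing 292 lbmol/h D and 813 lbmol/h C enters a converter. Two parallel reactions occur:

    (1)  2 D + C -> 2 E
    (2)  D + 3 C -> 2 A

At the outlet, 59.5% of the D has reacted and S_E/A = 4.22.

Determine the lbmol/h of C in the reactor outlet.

Conversion of D: D consumed = 0.595 × 292 = 173.7 lbmol/h = 2ξ₁ + 1ξ₂.
Selectivity: 2ξ₁ / (2ξ₂) = 4.22 → ξ₁ = 4.22 ξ₂.
Substitute: (2·4.22 + 1) ξ₂ = 173.7 → ξ₂ = 18.4 lbmol/h, ξ₁ = 77.67 lbmol/h.
Outlet amounts (n = n₀ + Σ ν·ξ):
  D: 292 − 2(77.67) − 1(18.4) = 118.3
  C: 813 − 1(77.67) − 3(18.4) = 680.1
  E: 0 + 2(77.67) = 155.3
  A: 0 + 2(18.4) = 36.81

680 lbmol/h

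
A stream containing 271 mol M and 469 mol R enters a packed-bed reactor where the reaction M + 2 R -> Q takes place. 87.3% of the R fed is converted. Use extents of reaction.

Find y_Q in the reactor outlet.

R reacted = 0.873 × 469 = 409.4 mol; ν_R = −2, so ξ = 409.4/2 = 204.7 mol.
Outlet amounts (n = n₀ + ν ξ):
  M: 271 − 1(204.7) = 66.28
  R: 469 − 2(204.7) = 59.56
  Q: 0 + 1(204.7) = 204.7
Total out = 330.6 mol; y_Q = 204.7 / 330.6 = 0.6193.

0.619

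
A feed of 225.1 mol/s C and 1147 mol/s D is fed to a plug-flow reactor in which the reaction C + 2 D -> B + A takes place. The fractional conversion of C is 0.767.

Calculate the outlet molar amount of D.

802 mol/s

C reacted = 0.767 × 225.1 = 172.7 mol/s; ν_C = −1, so ξ = 172.7/1 = 172.7 mol/s.
Outlet amounts (n = n₀ + ν ξ):
  C: 225.1 − 1(172.7) = 52.45
  D: 1147 − 2(172.7) = 801.7
  B: 0 + 1(172.7) = 172.7
  A: 0 + 1(172.7) = 172.7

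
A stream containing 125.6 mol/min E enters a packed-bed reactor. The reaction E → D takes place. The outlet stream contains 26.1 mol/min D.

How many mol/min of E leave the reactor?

For D: n = n₀ + 1ξ → 26.1 = 0 + 1ξ, giving ξ = 26.1 mol/min.
Outlet amounts (n = n₀ + ν ξ):
  E: 125.6 − 1(26.1) = 99.5
  D: 0 + 1(26.1) = 26.1

99.5 mol/min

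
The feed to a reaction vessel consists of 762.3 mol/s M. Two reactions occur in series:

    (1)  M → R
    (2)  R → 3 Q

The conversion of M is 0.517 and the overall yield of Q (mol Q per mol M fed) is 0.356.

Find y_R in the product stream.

Conversion of M: M consumed = 1ξ₁ = 0.517 × 762.3 → ξ₁ = 394.1 mol/s.
Yield of Q: 3ξ₂ / 762.3 = 0.356 → ξ₂ = 90.46 mol/s.
Outlet amounts (n = n₀ + Σ ν·ξ):
  M: 762.3 − 1(394.1) = 368.2
  R: 0 + 1(394.1) − 1(90.46) = 303.6
  Q: 0 + 3(90.46) = 271.4
Total out = 943.2 mol/s; y_R = 303.6 / 943.2 = 0.3219.

0.322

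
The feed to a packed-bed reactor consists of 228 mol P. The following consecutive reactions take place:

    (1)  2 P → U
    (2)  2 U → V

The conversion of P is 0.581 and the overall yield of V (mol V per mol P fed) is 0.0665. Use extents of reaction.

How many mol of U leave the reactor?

Conversion of P: P consumed = 2ξ₁ = 0.581 × 228 → ξ₁ = 66.23 mol.
Yield of V: 1ξ₂ / 228 = 0.0665 → ξ₂ = 15.16 mol.
Outlet amounts (n = n₀ + Σ ν·ξ):
  P: 228 − 2(66.23) = 95.53
  U: 0 + 1(66.23) − 2(15.16) = 35.91
  V: 0 + 1(15.16) = 15.16

35.9 mol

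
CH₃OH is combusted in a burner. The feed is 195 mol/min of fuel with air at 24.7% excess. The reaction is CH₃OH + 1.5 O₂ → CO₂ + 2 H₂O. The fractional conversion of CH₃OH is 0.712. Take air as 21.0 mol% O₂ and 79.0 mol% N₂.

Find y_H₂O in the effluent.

Stoichiometric O₂ = 1.5 × 195 = 292.5 mol/min; O₂ fed = 292.5 × 1.247 = 364.7 mol/min.
N₂ fed = 364.7 × 79/21 = 1372 mol/min.
Fuel reacted = 0.712 × 195 → ξ = 138.8 mol/min.
Outlet (n = n₀ + ν ξ):
  CH₃OH: 195 − 1(138.8) = 56.16
  O₂: 364.7 − 1.5(138.8) = 156.5
  N₂: 1372 (inert)
  CO₂: 0 + 1(138.8) = 138.8
  H₂O: 0 + 2(138.8) = 277.7
Total out = 2001 mol/min; y_H₂O = 277.7 / 2001 = 0.1387.

0.139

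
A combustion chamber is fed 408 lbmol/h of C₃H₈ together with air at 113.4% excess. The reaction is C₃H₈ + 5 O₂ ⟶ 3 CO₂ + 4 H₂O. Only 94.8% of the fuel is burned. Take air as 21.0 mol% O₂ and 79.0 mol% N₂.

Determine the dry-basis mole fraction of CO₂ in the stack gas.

Stoichiometric O₂ = 5 × 408 = 2040 lbmol/h; O₂ fed = 2040 × 2.134 = 4353 lbmol/h.
N₂ fed = 4353 × 79/21 = 16380 lbmol/h.
Fuel reacted = 0.948 × 408 → ξ = 386.8 lbmol/h.
Outlet (n = n₀ + ν ξ):
  C₃H₈: 408 − 1(386.8) = 21.22
  O₂: 4353 − 5(386.8) = 2419
  N₂: 16380 (inert)
  CO₂: 0 + 3(386.8) = 1160
  H₂O: 0 + 4(386.8) = 1547
Dry total = 19980 lbmol/h; y_CO₂ (dry) = 1160 / 19980 = 0.05808.

0.0581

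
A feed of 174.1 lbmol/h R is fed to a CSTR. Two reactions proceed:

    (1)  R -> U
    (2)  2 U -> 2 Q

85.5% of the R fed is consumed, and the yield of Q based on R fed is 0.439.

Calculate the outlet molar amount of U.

72.4 lbmol/h

Conversion of R: R consumed = 1ξ₁ = 0.855 × 174.1 → ξ₁ = 148.9 lbmol/h.
Yield of Q: 2ξ₂ / 174.1 = 0.439 → ξ₂ = 38.21 lbmol/h.
Outlet amounts (n = n₀ + Σ ν·ξ):
  R: 174.1 − 1(148.9) = 25.24
  U: 0 + 1(148.9) − 2(38.21) = 72.43
  Q: 0 + 2(38.21) = 76.43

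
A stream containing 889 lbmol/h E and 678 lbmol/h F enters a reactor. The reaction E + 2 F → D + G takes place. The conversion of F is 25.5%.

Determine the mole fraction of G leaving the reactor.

F reacted = 0.255 × 678 = 172.9 lbmol/h; ν_F = −2, so ξ = 172.9/2 = 86.45 lbmol/h.
Outlet amounts (n = n₀ + ν ξ):
  E: 889 − 1(86.45) = 802.6
  F: 678 − 2(86.45) = 505.1
  D: 0 + 1(86.45) = 86.45
  G: 0 + 1(86.45) = 86.45
Total out = 1481 lbmol/h; y_G = 86.45 / 1481 = 0.05839.

0.0584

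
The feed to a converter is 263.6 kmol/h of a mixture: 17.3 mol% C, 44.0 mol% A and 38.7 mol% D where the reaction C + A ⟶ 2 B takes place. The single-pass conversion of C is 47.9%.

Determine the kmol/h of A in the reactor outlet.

94.1 kmol/h

C reacted = 0.479 × 45.6 = 21.84 kmol/h; ν_C = −1, so ξ = 21.84/1 = 21.84 kmol/h.
Outlet amounts (n = n₀ + ν ξ):
  C: 45.6 − 1(21.84) = 23.76
  A: 116 − 1(21.84) = 94.14
  B: 0 + 2(21.84) = 43.69
  D: 102 (inert)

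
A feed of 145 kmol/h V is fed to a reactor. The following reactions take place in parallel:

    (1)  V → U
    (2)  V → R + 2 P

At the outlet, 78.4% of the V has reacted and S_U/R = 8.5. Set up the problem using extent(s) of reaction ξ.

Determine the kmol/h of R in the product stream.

12 kmol/h

Conversion of V: V consumed = 0.784 × 145 = 113.7 kmol/h = 1ξ₁ + 1ξ₂.
Selectivity: 1ξ₁ / (1ξ₂) = 8.5 → ξ₁ = 8.5 ξ₂.
Substitute: (1·8.5 + 1) ξ₂ = 113.7 → ξ₂ = 11.97 kmol/h, ξ₁ = 101.7 kmol/h.
Outlet amounts (n = n₀ + Σ ν·ξ):
  V: 145 − 1(101.7) − 1(11.97) = 31.32
  U: 0 + 1(101.7) = 101.7
  R: 0 + 1(11.97) = 11.97
  P: 0 + 2(11.97) = 23.93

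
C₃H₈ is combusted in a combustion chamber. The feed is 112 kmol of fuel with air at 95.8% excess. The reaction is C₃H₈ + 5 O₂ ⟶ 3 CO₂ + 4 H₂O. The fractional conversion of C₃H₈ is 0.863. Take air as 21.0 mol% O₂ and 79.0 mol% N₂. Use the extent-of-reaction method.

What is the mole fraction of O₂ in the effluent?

Stoichiometric O₂ = 5 × 112 = 560 kmol; O₂ fed = 560 × 1.958 = 1096 kmol.
N₂ fed = 1096 × 79/21 = 4125 kmol.
Fuel reacted = 0.863 × 112 → ξ = 96.66 kmol.
Outlet (n = n₀ + ν ξ):
  C₃H₈: 112 − 1(96.66) = 15.34
  O₂: 1096 − 5(96.66) = 613.2
  N₂: 4125 (inert)
  CO₂: 0 + 3(96.66) = 290
  H₂O: 0 + 4(96.66) = 386.6
Total out = 5430 kmol; y_O₂ = 613.2 / 5430 = 0.1129.

0.113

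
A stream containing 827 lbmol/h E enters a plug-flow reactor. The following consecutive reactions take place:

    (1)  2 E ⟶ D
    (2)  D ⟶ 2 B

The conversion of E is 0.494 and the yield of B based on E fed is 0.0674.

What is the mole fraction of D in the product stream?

0.271

Conversion of E: E consumed = 2ξ₁ = 0.494 × 827 → ξ₁ = 204.3 lbmol/h.
Yield of B: 2ξ₂ / 827 = 0.0674 → ξ₂ = 27.87 lbmol/h.
Outlet amounts (n = n₀ + Σ ν·ξ):
  E: 827 − 2(204.3) = 418.5
  D: 0 + 1(204.3) − 1(27.87) = 176.4
  B: 0 + 2(27.87) = 55.74
Total out = 650.6 lbmol/h; y_D = 176.4 / 650.6 = 0.2711.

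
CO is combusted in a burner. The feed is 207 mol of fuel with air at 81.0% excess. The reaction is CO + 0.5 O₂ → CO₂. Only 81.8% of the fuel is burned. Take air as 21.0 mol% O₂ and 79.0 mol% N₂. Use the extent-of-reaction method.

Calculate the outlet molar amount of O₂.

103 mol

Stoichiometric O₂ = 0.5 × 207 = 103.5 mol; O₂ fed = 103.5 × 1.810 = 187.3 mol.
N₂ fed = 187.3 × 79/21 = 704.7 mol.
Fuel reacted = 0.818 × 207 → ξ = 169.3 mol.
Outlet (n = n₀ + ν ξ):
  CO: 207 − 1(169.3) = 37.67
  O₂: 187.3 − 0.5(169.3) = 102.7
  N₂: 704.7 (inert)
  CO₂: 0 + 1(169.3) = 169.3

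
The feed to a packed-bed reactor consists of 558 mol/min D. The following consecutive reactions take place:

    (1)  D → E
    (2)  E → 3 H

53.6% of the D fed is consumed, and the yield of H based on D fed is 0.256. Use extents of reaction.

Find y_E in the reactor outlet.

0.385

Conversion of D: D consumed = 1ξ₁ = 0.536 × 558 → ξ₁ = 299.1 mol/min.
Yield of H: 3ξ₂ / 558 = 0.256 → ξ₂ = 47.62 mol/min.
Outlet amounts (n = n₀ + Σ ν·ξ):
  D: 558 − 1(299.1) = 258.9
  E: 0 + 1(299.1) − 1(47.62) = 251.5
  H: 0 + 3(47.62) = 142.8
Total out = 653.2 mol/min; y_E = 251.5 / 653.2 = 0.385.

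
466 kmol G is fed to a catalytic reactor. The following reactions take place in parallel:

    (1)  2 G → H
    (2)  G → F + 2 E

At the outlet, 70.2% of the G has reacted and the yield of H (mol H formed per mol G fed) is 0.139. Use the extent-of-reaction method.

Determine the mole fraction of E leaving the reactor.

Yield of H: 1ξ₁ / 466 = 0.139 → ξ₁ = 64.77 kmol.
Conversion of G: 2ξ₁ + 1ξ₂ = 0.702 × 466 = 327.1 → ξ₂ = 197.6 kmol.
Outlet amounts (n = n₀ + Σ ν·ξ):
  G: 466 − 2(64.77) − 1(197.6) = 138.9
  H: 0 + 1(64.77) = 64.77
  F: 0 + 1(197.6) = 197.6
  E: 0 + 2(197.6) = 395.2
Total out = 796.4 kmol; y_E = 395.2 / 796.4 = 0.4962.

0.496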